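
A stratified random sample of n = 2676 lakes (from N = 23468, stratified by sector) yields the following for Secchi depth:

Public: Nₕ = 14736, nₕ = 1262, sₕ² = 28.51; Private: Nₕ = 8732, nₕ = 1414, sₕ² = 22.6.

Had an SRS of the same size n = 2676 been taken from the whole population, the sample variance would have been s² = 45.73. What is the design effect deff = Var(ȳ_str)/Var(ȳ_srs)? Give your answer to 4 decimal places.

Var(ȳ_str) = Σ Wₕ²(1−fₕ)sₕ²/nₕ with Wₕ = Nₕ/23468:
  Public: (14736/23468)²·(1−1262/14736)·28.51/1262 = 0.0081444518
  Private: (8732/23468)²·(1−1414/8732)·22.6/1414 = 0.0018544409
  → Var(ȳ_str) = 0.0099988927.
Var(ȳ_srs) = (1 − 2676/23468)·45.73/2676 = 0.015140328.
deff = 0.0099988927 / 0.015140328 = 0.6604.

0.6604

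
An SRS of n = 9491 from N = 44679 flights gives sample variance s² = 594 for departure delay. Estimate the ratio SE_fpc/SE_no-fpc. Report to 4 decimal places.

f = n/N = 9491/44679 = 0.21242642.
SE_no-fpc = √(s²/n) = 0.25017116; SE_fpc = √((1−f)s²/n) = 0.22201525.
Ratio = √(1−f) = 0.88745342.

0.8875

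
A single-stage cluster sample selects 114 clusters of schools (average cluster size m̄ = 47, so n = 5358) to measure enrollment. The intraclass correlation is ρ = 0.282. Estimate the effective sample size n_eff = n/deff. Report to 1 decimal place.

383.5

deff = 1 + (47 − 1)·0.282 = 1 + 12.972 = 13.972.
n_eff = 5358 / 13.972 = 383.5.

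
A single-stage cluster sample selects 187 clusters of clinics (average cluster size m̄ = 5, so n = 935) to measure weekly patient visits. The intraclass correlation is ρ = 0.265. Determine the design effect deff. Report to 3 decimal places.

deff = 1 + (5 − 1)·0.265 = 1 + 1.06 = 2.06.

2.060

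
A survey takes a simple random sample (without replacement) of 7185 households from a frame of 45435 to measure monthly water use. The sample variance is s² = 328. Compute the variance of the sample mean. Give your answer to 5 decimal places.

0.03843

Under SRS without replacement, Var(ȳ) = (1 − f)·s²/n with f = n/N = 7185/45435 = 0.15813800.
Var(ȳ) = (1 − 0.15813800)·328/7185 = 0.84186200·0.045650661 = 0.038431557.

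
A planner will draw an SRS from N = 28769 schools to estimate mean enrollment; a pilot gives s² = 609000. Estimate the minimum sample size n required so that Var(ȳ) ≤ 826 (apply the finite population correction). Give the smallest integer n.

Without fpc, n₀ = s²/D = 609000/826 = 737.2881.
With fpc, (1 − n/N)·s²/n ≤ D requires n ≥ n₀/(1 + n₀/N) = 737.2881/(1 + 737.2881/28769) = 718.8651.
Rounding up, n = 719.

719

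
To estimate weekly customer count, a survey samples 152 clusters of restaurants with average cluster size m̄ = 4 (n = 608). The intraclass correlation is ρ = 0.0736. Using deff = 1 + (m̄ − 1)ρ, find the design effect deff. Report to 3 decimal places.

deff = 1 + (4 − 1)·0.0736 = 1 + 0.2208 = 1.2208.

1.221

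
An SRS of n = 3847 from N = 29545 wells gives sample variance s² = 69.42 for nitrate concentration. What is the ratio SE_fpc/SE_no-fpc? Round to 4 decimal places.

0.9326

f = n/N = 3847/29545 = 0.13020816.
SE_no-fpc = √(s²/n) = 0.13433254; SE_fpc = √((1−f)s²/n) = 0.12528206.
Ratio = √(1−f) = 0.93262631.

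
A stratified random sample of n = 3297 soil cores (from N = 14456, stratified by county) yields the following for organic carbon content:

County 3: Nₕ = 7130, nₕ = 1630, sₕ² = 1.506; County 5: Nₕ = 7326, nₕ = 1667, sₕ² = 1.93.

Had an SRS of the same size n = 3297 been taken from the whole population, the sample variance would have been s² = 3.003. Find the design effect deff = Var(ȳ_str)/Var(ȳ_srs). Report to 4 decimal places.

0.5733

Var(ȳ_str) = Σ Wₕ²(1−fₕ)sₕ²/nₕ with Wₕ = Nₕ/14456:
  County 3: (7130/14456)²·(1−1630/7130)·1.506/1630 = 1.7337773 × 10^-4
  County 5: (7326/14456)²·(1−1667/7326)·1.93/1667 = 2.2968469 × 10^-4
  → Var(ȳ_str) = 4.0306242 × 10^-4.
Var(ȳ_srs) = (1 − 3297/14456)·3.003/3297 = 7.0309421 × 10^-4.
deff = (4.0306242 × 10^-4) / (7.0309421 × 10^-4) = 0.5733.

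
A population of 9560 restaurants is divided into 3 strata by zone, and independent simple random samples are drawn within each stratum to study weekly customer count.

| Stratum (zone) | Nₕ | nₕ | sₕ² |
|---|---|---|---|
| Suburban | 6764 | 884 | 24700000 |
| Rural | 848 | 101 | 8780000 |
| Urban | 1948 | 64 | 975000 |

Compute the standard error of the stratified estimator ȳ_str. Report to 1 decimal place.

115.6

Var(ȳ_str) = Σₕ Wₕ²(1 − fₕ)sₕ²/nₕ with Wₕ = Nₕ/N, N = 9560.
Suburban: Wₕ = 0.70753138; term = 0.70753138²·(1 − 0.13069190)·24700000/884 = 12159.335.
Rural: Wₕ = 0.08870293; term = 0.08870293²·(1 − 0.11910377)·8780000/101 = 602.52325.
Urban: Wₕ = 0.20376569; term = 0.20376569²·(1 − 0.03285421)·975000/64 = 611.75666.
Sum = 13373.615.
SE = √(13373.615) = 115.6.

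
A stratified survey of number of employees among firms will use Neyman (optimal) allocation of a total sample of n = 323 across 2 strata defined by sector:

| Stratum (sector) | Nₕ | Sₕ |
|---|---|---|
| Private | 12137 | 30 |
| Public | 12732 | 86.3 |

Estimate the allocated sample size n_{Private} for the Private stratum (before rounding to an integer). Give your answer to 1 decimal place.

80.4

Neyman allocation: nₕ = n·NₕSₕ / Σⱼ NⱼSⱼ.
Σ NⱼSⱼ = 12137·30 + 12732·86.3 = 1.4628816 × 10^6.
n_{Private} = 323·12137·30 / (1.4628816 × 10^6) = 80.4.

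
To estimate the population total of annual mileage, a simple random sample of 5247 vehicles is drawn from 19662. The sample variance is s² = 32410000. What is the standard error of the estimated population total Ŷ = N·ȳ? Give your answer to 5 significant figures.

1.3231 × 10^6

Var(Ŷ) = N²·Var(ȳ) = N²·(1 − n/N)·s²/n.
f = 5247/19662 = 0.26685993; Var(ȳ) = 0.73314007·32410000/5247 = 4528.5057.
Var(Ŷ) = 19662² · 4528.5057 = 1.7506942 × 10^12.
SE(Ŷ) = √(1.7506942 × 10^12) = 1.3231 × 10^6.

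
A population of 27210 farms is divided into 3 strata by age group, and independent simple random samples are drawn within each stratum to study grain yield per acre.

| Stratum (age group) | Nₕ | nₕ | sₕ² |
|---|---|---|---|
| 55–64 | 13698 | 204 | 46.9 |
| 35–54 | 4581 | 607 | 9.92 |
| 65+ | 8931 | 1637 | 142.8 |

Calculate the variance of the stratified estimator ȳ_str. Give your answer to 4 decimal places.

Var(ȳ_str) = Σₕ Wₕ²(1 − fₕ)sₕ²/nₕ with Wₕ = Nₕ/N, N = 27210.
55–64: Wₕ = 0.50341786; term = 0.50341786²·(1 − 0.01489269)·46.9/204 = 0.057396242.
35–54: Wₕ = 0.16835722; term = 0.16835722²·(1 − 0.13250382)·9.92/607 = 4.0184082 × 10^-4.
65+: Wₕ = 0.32822492; term = 0.32822492²·(1 − 0.18329414)·142.8/1637 = 0.0076751751.
Sum = 0.065473258.

0.0655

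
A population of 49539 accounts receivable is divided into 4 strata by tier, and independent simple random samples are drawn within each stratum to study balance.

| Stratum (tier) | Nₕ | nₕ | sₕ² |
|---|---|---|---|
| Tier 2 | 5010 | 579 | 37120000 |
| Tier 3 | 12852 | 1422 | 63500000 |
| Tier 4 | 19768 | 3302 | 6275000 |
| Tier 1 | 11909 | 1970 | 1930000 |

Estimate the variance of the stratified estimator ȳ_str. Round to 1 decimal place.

Var(ȳ_str) = Σₕ Wₕ²(1 − fₕ)sₕ²/nₕ with Wₕ = Nₕ/N, N = 49539.
Tier 2: Wₕ = 0.10113244; term = 0.10113244²·(1 − 0.11556886)·37120000/579 = 579.92844.
Tier 3: Wₕ = 0.25943196; term = 0.25943196²·(1 − 0.11064426)·63500000/1422 = 2672.9855.
Tier 4: Wₕ = 0.39903914; term = 0.39903914²·(1 − 0.16703764)·6275000/3302 = 252.05367.
Tier 1: Wₕ = 0.24039646; term = 0.24039646²·(1 − 0.16542111)·1930000/1970 = 47.251391.
Sum = 3552.219.

3552.2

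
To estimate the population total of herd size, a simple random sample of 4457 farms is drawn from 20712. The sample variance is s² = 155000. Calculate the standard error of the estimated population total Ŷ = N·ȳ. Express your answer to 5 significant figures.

Var(Ŷ) = N²·Var(ȳ) = N²·(1 − n/N)·s²/n.
f = 4457/20712 = 0.21518926; Var(ȳ) = 0.78481074·155000/4457 = 27.293171.
Var(Ŷ) = 20712² · 27.293171 = 1.1708414 × 10^10.
SE(Ŷ) = √(1.1708414 × 10^10) = 108210.

108210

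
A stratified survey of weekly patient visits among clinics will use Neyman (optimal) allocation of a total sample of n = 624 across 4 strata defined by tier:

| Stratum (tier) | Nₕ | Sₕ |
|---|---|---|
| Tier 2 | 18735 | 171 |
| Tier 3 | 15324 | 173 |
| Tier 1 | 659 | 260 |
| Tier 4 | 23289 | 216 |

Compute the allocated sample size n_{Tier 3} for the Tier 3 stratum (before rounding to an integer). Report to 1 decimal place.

Neyman allocation: nₕ = n·NₕSₕ / Σⱼ NⱼSⱼ.
Σ NⱼSⱼ = 18735·171 + 15324·173 + 659·260 + 23289·216 = 1.1056501 × 10^7.
n_{Tier 3} = 624·15324·173 / (1.1056501 × 10^7) = 149.6.

149.6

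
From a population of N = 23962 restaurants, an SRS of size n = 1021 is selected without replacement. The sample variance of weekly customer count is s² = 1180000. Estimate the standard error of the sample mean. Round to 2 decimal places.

Under SRS without replacement, Var(ȳ) = (1 − f)·s²/n with f = n/N = 1021/23962 = 0.04260913.
Var(ȳ) = (1 − 0.04260913)·1180000/1021 = 0.95739087·1155.7297 = 1106.485.
SE(ȳ) = √(1106.485) = 33.26.

33.26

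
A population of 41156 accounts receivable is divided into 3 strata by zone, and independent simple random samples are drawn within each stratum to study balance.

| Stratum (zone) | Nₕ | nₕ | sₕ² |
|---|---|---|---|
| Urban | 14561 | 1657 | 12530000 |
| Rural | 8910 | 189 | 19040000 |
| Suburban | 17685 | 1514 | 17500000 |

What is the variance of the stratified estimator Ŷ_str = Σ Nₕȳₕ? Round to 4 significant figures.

Var(Ŷ_str) = Σₕ Nₕ²(1 − fₕ)sₕ²/nₕ.
Urban: 14561²·(1 − 1657/14561)·12530000/1657 = 1.4208365 × 10^12.
Rural: 8910²·(1 − 189/8910)·19040000/189 = 7.8279696 × 10^12.
Suburban: 17685²·(1 − 1514/17685)·17500000/1514 = 3.305629 × 10^12.
Sum = 1.2554435 × 10^13.

1.255 × 10^13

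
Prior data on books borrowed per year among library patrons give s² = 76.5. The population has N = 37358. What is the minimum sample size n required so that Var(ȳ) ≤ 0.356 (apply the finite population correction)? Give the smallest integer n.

Without fpc, n₀ = s²/D = 76.5/0.356 = 214.8876.
With fpc, (1 − n/N)·s²/n ≤ D requires n ≥ n₀/(1 + n₀/N) = 214.8876/(1 + 214.8876/37358) = 213.6586.
Rounding up, n = 214.

214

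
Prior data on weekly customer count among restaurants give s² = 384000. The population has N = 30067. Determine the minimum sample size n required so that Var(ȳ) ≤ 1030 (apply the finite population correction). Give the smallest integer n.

369

Without fpc, n₀ = s²/D = 384000/1030 = 372.8155.
With fpc, (1 − n/N)·s²/n ≤ D requires n ≥ n₀/(1 + n₀/N) = 372.8155/(1 + 372.8155/30067) = 368.2494.
Rounding up, n = 369.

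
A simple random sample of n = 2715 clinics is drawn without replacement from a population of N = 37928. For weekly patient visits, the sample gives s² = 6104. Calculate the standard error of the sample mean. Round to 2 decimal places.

1.44

Under SRS without replacement, Var(ȳ) = (1 − f)·s²/n with f = n/N = 2715/37928 = 0.07158300.
Var(ȳ) = (1 − 0.07158300)·6104/2715 = 0.92841700·2.2482505 = 2.0873139.
SE(ȳ) = √(2.0873139) = 1.44.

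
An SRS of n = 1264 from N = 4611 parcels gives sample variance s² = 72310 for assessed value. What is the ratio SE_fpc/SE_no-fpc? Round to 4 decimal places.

f = n/N = 1264/4611 = 0.27412709.
SE_no-fpc = √(s²/n) = 7.5635493; SE_fpc = √((1−f)s²/n) = 6.444006.
Ratio = √(1−f) = 0.85198176.

0.8520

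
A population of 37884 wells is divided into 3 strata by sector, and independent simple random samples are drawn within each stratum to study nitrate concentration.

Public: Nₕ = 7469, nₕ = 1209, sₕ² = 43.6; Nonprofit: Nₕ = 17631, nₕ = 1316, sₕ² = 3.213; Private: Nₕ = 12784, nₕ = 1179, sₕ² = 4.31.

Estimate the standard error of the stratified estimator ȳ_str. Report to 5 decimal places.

0.04519

Var(ȳ_str) = Σₕ Wₕ²(1 − fₕ)sₕ²/nₕ with Wₕ = Nₕ/N, N = 37884.
Public: Wₕ = 0.19715447; term = 0.19715447²·(1 − 0.16186906)·43.6/1209 = 0.0011748579.
Nonprofit: Wₕ = 0.46539436; term = 0.46539436²·(1 − 0.07464126)·3.213/1316 = 4.8933604 × 10^-4.
Private: Wₕ = 0.33745117; term = 0.33745117²·(1 − 0.09222466)·4.31/1179 = 3.7788854 × 10^-4.
Sum = 0.0020420825.
SE = √(0.0020420825) = 0.04519.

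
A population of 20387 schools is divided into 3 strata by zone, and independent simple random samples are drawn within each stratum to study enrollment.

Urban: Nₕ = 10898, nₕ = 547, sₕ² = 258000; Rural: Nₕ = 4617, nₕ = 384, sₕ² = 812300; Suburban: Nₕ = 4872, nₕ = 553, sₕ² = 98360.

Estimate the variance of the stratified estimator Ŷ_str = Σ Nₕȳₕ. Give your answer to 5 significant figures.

9.8291 × 10^10

Var(Ŷ_str) = Σₕ Nₕ²(1 − fₕ)sₕ²/nₕ.
Urban: 10898²·(1 − 547/10898)·258000/547 = 5.3206108 × 10^10.
Rural: 4617²·(1 − 384/4617)·812300/384 = 4.134218 × 10^10.
Suburban: 4872²·(1 − 553/4872)·98360/553 = 3.7426901 × 10^9.
Sum = 9.8290978 × 10^10.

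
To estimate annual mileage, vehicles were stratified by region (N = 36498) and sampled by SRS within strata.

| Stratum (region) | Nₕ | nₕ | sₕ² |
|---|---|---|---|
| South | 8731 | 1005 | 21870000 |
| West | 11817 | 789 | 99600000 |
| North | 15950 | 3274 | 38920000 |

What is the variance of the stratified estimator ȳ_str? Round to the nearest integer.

15256

Var(ȳ_str) = Σₕ Wₕ²(1 − fₕ)sₕ²/nₕ with Wₕ = Nₕ/N, N = 36498.
South: Wₕ = 0.23921859; term = 0.23921859²·(1 − 0.11510709)·21870000/1005 = 1101.9535.
West: Wₕ = 0.32377117; term = 0.32377117²·(1 − 0.06676822)·99600000/789 = 12349.466.
North: Wₕ = 0.43701025; term = 0.43701025²·(1 − 0.20526646)·38920000/3274 = 1804.2593.
Sum = 15255.679.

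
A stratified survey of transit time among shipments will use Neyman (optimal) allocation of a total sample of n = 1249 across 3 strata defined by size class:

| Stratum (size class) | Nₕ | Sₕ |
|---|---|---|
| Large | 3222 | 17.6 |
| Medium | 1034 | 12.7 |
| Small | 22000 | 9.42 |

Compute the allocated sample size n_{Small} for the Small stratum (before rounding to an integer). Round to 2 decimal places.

Neyman allocation: nₕ = n·NₕSₕ / Σⱼ NⱼSⱼ.
Σ NⱼSⱼ = 3222·17.6 + 1034·12.7 + 22000·9.42 = 277079.
n_{Small} = 1249·22000·9.42 / 277079 = 934.18.

934.18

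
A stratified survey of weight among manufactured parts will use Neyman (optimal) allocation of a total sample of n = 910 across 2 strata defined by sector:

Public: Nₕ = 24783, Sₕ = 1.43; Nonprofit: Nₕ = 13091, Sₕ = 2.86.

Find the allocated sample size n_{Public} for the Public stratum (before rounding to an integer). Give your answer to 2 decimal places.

442.51

Neyman allocation: nₕ = n·NₕSₕ / Σⱼ NⱼSⱼ.
Σ NⱼSⱼ = 24783·1.43 + 13091·2.86 = 72879.95.
n_{Public} = 910·24783·1.43 / 72879.95 = 442.51.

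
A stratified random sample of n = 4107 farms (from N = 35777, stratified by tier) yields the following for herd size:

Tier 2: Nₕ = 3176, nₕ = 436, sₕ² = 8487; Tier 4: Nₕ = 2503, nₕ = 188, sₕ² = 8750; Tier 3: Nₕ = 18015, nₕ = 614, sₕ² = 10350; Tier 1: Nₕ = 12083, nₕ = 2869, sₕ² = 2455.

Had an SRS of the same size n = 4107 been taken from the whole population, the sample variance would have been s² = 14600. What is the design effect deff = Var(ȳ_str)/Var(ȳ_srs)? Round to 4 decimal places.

Var(ȳ_str) = Σ Wₕ²(1−fₕ)sₕ²/nₕ with Wₕ = Nₕ/35777:
  Tier 2: (3176/35777)²·(1−436/3176)·8487/436 = 0.13233994
  Tier 4: (2503/35777)²·(1−188/2503)·8750/188 = 0.21069499
  Tier 3: (18015/35777)²·(1−614/18015)·10350/614 = 4.1283129
  Tier 1: (12083/35777)²·(1−2869/12083)·2455/2869 = 0.074427956
  → Var(ȳ_str) = 4.5457758.
Var(ȳ_srs) = (1 − 4107/35777)·14600/4107 = 3.1468229.
deff = 4.5457758 / 3.1468229 = 1.4446.

1.4446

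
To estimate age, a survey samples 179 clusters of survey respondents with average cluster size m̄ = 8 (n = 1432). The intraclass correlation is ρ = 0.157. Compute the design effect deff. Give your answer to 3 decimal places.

deff = 1 + (8 − 1)·0.157 = 1 + 1.099 = 2.099.

2.099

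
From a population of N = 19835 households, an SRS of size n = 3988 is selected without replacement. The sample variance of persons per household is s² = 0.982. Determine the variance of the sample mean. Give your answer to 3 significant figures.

1.97 × 10^-4

Under SRS without replacement, Var(ȳ) = (1 − f)·s²/n with f = n/N = 3988/19835 = 0.20105873.
Var(ȳ) = (1 − 0.20105873)·0.982/3988 = 0.79894127·2.4623872 × 10^-4 = 1.9673027 × 10^-4.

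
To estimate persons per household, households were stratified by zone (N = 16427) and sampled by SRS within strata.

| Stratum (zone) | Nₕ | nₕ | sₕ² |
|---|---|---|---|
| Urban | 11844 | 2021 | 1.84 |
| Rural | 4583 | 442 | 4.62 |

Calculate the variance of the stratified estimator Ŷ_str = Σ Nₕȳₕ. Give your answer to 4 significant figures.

304300

Var(Ŷ_str) = Σₕ Nₕ²(1 − fₕ)sₕ²/nₕ.
Urban: 11844²·(1 − 2021/11844)·1.84/2021 = 105923.92.
Rural: 4583²·(1 − 442/4583)·4.62/442 = 198369.45.
Sum = 304293.37.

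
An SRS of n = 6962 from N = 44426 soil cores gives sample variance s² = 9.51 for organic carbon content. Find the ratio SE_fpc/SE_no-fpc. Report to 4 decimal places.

0.9183

f = n/N = 6962/44426 = 0.15671003.
SE_no-fpc = √(s²/n) = 0.036959258; SE_fpc = √((1−f)s²/n) = 0.03393999.
Ratio = √(1−f) = 0.91830821.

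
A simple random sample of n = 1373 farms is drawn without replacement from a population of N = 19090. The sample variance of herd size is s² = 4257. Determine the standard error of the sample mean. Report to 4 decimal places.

Under SRS without replacement, Var(ȳ) = (1 − f)·s²/n with f = n/N = 1373/19090 = 0.07192247.
Var(ȳ) = (1 − 0.07192247)·4257/1373 = 0.92807753·3.1005098 = 2.8775135.
SE(ȳ) = √(2.8775135) = 1.6963.

1.6963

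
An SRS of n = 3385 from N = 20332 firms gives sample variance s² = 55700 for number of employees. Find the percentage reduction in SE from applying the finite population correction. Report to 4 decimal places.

8.7030

f = n/N = 3385/20332 = 0.16648633.
SE_no-fpc = √(s²/n) = 4.0564699; SE_fpc = √((1−f)s²/n) = 3.7034341.
Ratio = √(1−f) = 0.91296970. Reduction = 100·(1 − 0.91296970) = 8.7030%.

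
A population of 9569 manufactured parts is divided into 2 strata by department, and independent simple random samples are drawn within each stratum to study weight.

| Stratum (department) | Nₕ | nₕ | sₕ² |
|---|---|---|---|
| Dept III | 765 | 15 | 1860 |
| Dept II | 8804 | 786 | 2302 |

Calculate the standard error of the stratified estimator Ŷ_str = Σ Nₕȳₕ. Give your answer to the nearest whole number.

16670

Var(Ŷ_str) = Σₕ Nₕ²(1 − fₕ)sₕ²/nₕ.
Dept III: 765²·(1 − 15/765)·1860/15 = 7.1145 × 10^7.
Dept II: 8804²·(1 − 786/8804)·2302/786 = 2.0674207 × 10^8.
Sum = 2.7788707 × 10^8.
SE = √(2.7788707 × 10^8) = 16670.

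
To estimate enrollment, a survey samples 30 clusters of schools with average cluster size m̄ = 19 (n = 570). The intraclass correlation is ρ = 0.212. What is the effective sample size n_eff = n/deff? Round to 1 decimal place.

118.4

deff = 1 + (19 − 1)·0.212 = 1 + 3.816 = 4.816.
n_eff = 570 / 4.816 = 118.4.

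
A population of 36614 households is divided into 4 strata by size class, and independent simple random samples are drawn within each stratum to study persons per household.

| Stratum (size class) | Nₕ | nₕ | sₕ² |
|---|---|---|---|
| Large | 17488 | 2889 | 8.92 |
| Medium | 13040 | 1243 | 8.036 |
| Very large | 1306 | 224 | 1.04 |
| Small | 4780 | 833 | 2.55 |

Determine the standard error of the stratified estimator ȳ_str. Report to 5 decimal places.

0.03712

Var(ȳ_str) = Σₕ Wₕ²(1 − fₕ)sₕ²/nₕ with Wₕ = Nₕ/N, N = 36614.
Large: Wₕ = 0.47763151; term = 0.47763151²·(1 − 0.16519899)·8.92/2889 = 5.8801203 × 10^-4.
Medium: Wₕ = 0.35614792; term = 0.35614792²·(1 − 0.09532209)·8.036/1243 = 7.4186284 × 10^-4.
Very large: Wₕ = 0.03566942; term = 0.03566942²·(1 − 0.17151608)·1.04/224 = 4.8939711 × 10^-6.
Small: Wₕ = 0.13055116; term = 0.13055116²·(1 − 0.17426778)·2.55/833 = 4.3081999 × 10^-5.
Sum = 0.0013778508.
SE = √(0.0013778508) = 0.03712.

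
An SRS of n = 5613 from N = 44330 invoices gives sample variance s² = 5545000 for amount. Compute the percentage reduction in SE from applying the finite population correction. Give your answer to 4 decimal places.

6.5451

f = n/N = 5613/44330 = 0.12661854.
SE_no-fpc = √(s²/n) = 31.430642; SE_fpc = √((1−f)s²/n) = 29.373469.
Ratio = √(1−f) = 0.93454880. Reduction = 100·(1 − 0.93454880) = 6.5451%.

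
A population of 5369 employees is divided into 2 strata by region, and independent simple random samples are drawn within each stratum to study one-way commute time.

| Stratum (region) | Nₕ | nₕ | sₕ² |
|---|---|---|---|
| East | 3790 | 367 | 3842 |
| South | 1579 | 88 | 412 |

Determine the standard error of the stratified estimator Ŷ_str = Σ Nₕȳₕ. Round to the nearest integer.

12118

Var(Ŷ_str) = Σₕ Nₕ²(1 − fₕ)sₕ²/nₕ.
East: 3790²·(1 − 367/3790)·3842/367 = 1.3581177 × 10^8.
South: 1579²·(1 − 88/1579)·412/88 = 1.1022353 × 10^7.
Sum = 1.4683412 × 10^8.
SE = √(1.4683412 × 10^8) = 12118.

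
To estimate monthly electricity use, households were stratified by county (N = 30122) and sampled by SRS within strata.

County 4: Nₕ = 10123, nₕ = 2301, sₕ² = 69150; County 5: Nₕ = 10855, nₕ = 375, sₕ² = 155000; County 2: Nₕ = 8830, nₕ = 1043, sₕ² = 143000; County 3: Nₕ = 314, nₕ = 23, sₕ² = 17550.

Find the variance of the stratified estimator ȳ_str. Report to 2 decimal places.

Var(ȳ_str) = Σₕ Wₕ²(1 − fₕ)sₕ²/nₕ with Wₕ = Nₕ/N, N = 30122.
County 4: Wₕ = 0.33606666; term = 0.33606666²·(1 − 0.22730416)·69150/2301 = 2.6226178.
County 5: Wₕ = 0.36036784; term = 0.36036784²·(1 − 0.03454629)·155000/375 = 51.823165.
County 2: Wₕ = 0.29314123; term = 0.29314123²·(1 − 0.11812005)·143000/1043 = 10.389987.
County 3: Wₕ = 0.01042427; term = 0.01042427²·(1 − 0.07324841)·17550/23 = 0.076843.
Sum = 64.912613.

64.91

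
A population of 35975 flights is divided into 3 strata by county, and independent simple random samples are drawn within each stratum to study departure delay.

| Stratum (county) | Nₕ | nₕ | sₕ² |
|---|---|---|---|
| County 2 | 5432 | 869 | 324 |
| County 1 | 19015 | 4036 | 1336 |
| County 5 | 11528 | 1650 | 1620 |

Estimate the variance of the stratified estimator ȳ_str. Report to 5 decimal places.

Var(ȳ_str) = Σₕ Wₕ²(1 − fₕ)sₕ²/nₕ with Wₕ = Nₕ/N, N = 35975.
County 2: Wₕ = 0.15099375; term = 0.15099375²·(1 − 0.15997791)·324/869 = 0.0071405861.
County 1: Wₕ = 0.52856150; term = 0.52856150²·(1 − 0.21225348)·1336/4036 = 0.072850552.
County 5: Wₕ = 0.32044475; term = 0.32044475²·(1 − 0.14312977)·1620/1650 = 0.086387808.
Sum = 0.16637895.

0.16638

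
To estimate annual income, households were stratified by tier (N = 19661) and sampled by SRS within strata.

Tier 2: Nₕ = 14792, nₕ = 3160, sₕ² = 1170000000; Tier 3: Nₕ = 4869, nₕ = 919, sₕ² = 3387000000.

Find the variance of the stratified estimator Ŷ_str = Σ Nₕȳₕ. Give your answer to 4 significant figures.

Var(Ŷ_str) = Σₕ Nₕ²(1 − fₕ)sₕ²/nₕ.
Tier 2: 14792²·(1 − 3160/14792)·1170000000/3160 = 6.3705961 × 10^13.
Tier 3: 4869²·(1 − 919/4869)·3387000000/919 = 7.0882097 × 10^13.
Sum = 1.3458806 × 10^14.

1.346 × 10^14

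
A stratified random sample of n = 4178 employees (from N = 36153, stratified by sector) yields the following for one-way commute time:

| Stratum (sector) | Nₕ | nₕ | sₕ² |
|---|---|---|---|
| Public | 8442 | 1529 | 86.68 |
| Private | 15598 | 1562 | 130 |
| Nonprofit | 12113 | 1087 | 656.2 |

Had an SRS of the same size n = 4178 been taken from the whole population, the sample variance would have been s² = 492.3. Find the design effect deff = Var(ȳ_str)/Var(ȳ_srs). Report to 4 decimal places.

Var(ȳ_str) = Σ Wₕ²(1−fₕ)sₕ²/nₕ with Wₕ = Nₕ/36153:
  Public: (8442/36153)²·(1−1529/8442)·86.68/1529 = 0.0025312477
  Private: (15598/36153)²·(1−1562/15598)·130/1562 = 0.013940743
  Nonprofit: (12113/36153)²·(1−1087/12113)·656.2/1087 = 0.061686156
  → Var(ȳ_str) = 0.078158147.
Var(ȳ_srs) = (1 − 4178/36153)·492.3/4178 = 0.10421437.
deff = 0.078158147 / 0.10421437 = 0.7500.

0.7500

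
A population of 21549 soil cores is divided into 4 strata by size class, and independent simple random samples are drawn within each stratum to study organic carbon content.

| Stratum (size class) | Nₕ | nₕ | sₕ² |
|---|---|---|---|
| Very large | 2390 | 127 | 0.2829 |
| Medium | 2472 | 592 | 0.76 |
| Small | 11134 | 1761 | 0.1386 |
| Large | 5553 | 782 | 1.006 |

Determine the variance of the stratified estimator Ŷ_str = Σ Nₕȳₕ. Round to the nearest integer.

Var(Ŷ_str) = Σₕ Nₕ²(1 − fₕ)sₕ²/nₕ.
Very large: 2390²·(1 − 127/2390)·0.2829/127 = 12047.909.
Medium: 2472²·(1 − 592/2472)·0.76/592 = 5966.2054.
Small: 11134²·(1 − 1761/11134)·0.1386/1761 = 8213.603.
Large: 5553²·(1 − 782/5553)·1.006/782 = 34082.255.
Sum = 60309.972.

60310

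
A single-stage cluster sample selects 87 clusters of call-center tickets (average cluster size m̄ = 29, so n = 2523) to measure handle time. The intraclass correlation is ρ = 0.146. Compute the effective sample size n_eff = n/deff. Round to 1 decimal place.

deff = 1 + (29 − 1)·0.146 = 1 + 4.088 = 5.088.
n_eff = 2523 / 5.088 = 495.9.

495.9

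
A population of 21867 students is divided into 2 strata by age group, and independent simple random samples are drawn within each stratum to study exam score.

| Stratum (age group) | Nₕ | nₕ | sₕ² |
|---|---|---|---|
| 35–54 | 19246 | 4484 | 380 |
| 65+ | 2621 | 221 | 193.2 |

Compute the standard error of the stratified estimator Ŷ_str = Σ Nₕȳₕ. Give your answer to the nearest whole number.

Var(Ŷ_str) = Σₕ Nₕ²(1 − fₕ)sₕ²/nₕ.
35–54: 19246²·(1 − 4484/19246)·380/4484 = 2.4077072 × 10^7.
65+: 2621²·(1 − 221/2621)·193.2/221 = 5.4991189 × 10^6.
Sum = 2.9576191 × 10^7.
SE = √(2.9576191 × 10^7) = 5438.

5438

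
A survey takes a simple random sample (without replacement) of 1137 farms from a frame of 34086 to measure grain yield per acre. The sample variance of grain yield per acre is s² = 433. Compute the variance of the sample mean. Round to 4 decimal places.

Under SRS without replacement, Var(ȳ) = (1 − f)·s²/n with f = n/N = 1137/34086 = 0.03335680.
Var(ȳ) = (1 − 0.03335680)·433/1137 = 0.96664320·0.38082674 = 0.36812357.

0.3681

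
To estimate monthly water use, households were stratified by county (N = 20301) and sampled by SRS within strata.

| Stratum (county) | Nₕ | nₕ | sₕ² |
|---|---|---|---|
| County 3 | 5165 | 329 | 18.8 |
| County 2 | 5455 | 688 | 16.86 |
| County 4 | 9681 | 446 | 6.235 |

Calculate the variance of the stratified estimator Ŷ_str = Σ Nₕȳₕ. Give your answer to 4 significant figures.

Var(Ŷ_str) = Σₕ Nₕ²(1 − fₕ)sₕ²/nₕ.
County 3: 5165²·(1 − 329/5165)·18.8/329 = 1.4273109 × 10^6.
County 2: 5455²·(1 − 688/5455)·16.86/688 = 637248.82.
County 4: 9681²·(1 − 446/9681)·6.235/446 = 1.2498524 × 10^6.
Sum = 3.3144121 × 10^6.

3.314 × 10^6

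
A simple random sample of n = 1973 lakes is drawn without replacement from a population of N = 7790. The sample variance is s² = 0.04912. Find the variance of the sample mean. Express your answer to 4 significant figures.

Under SRS without replacement, Var(ȳ) = (1 − f)·s²/n with f = n/N = 1973/7790 = 0.25327343.
Var(ȳ) = (1 − 0.25327343)·0.04912/1973 = 0.74672657·2.4896097 × 10^-5 = 1.8590577 × 10^-5.

1.859 × 10^-5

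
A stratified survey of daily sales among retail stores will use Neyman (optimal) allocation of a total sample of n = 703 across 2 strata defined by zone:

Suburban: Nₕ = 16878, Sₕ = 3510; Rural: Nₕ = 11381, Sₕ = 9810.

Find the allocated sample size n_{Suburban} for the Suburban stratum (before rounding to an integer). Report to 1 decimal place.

Neyman allocation: nₕ = n·NₕSₕ / Σⱼ NⱼSⱼ.
Σ NⱼSⱼ = 16878·3510 + 11381·9810 = 1.7088939 × 10^8.
n_{Suburban} = 703·16878·3510 / (1.7088939 × 10^8) = 243.7.

243.7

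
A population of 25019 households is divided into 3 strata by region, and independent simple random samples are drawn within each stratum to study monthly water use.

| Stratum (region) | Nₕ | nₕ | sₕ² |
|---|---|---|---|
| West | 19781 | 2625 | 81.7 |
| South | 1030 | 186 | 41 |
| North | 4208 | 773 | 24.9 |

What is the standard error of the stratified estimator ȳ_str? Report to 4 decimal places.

Var(ȳ_str) = Σₕ Wₕ²(1 − fₕ)sₕ²/nₕ with Wₕ = Nₕ/N, N = 25019.
West: Wₕ = 0.79063911; term = 0.79063911²·(1 − 0.13270310)·81.7/2625 = 0.016873965.
South: Wₕ = 0.04116871; term = 0.04116871²·(1 − 0.18058252)·41/186 = 3.0613338 × 10^-4.
North: Wₕ = 0.16819217; term = 0.16819217²·(1 − 0.18369772)·24.9/773 = 7.4384497 × 10^-4.
Sum = 0.017923943.
SE = √(0.017923943) = 0.1339.

0.1339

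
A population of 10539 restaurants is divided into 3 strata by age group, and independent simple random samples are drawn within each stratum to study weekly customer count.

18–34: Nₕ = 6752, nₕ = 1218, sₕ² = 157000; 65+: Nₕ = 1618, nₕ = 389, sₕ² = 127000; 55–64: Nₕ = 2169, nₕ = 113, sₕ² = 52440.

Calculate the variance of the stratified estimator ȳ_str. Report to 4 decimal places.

67.8410

Var(ȳ_str) = Σₕ Wₕ²(1 − fₕ)sₕ²/nₕ with Wₕ = Nₕ/N, N = 10539.
18–34: Wₕ = 0.64066800; term = 0.64066800²·(1 − 0.18039100)·157000/1218 = 43.363581.
65+: Wₕ = 0.15352500; term = 0.15352500²·(1 − 0.24042027)·127000/389 = 5.8450161.
55–64: Wₕ = 0.20580700; term = 0.20580700²·(1 − 0.05209774)·52440/113 = 18.63237.
Sum = 67.840967.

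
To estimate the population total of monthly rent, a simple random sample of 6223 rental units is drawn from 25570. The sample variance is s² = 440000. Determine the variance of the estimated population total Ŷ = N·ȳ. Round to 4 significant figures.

Var(Ŷ) = N²·Var(ȳ) = N²·(1 − n/N)·s²/n.
f = 6223/25570 = 0.24337114; Var(ȳ) = 0.75662886·440000/6223 = 53.497782.
Var(Ŷ) = 25570² · 53.497782 = 3.4978182 × 10^10.

3.498 × 10^10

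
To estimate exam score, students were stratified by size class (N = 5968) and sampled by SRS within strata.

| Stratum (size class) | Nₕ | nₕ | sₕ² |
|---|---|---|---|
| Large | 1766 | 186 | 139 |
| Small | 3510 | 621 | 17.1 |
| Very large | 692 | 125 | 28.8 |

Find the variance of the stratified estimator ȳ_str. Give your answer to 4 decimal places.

Var(ȳ_str) = Σₕ Wₕ²(1 − fₕ)sₕ²/nₕ with Wₕ = Nₕ/N, N = 5968.
Large: Wₕ = 0.29591153; term = 0.29591153²·(1 − 0.10532276)·139/186 = 0.058545297.
Small: Wₕ = 0.58813673; term = 0.58813673²·(1 − 0.17692308)·17.1/621 = 0.0078397378.
Very large: Wₕ = 0.11595174; term = 0.11595174²·(1 − 0.18063584)·28.8/125 = 0.0025381308.
Sum = 0.068923166.

0.0689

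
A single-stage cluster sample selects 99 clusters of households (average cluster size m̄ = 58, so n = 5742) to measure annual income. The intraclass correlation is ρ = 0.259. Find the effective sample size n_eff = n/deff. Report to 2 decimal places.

364.27

deff = 1 + (58 − 1)·0.259 = 1 + 14.763 = 15.763.
n_eff = 5742 / 15.763 = 364.27.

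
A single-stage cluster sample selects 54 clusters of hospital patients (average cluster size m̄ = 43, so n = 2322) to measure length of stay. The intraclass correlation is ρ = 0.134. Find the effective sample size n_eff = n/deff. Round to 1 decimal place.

350.3

deff = 1 + (43 − 1)·0.134 = 1 + 5.628 = 6.628.
n_eff = 2322 / 6.628 = 350.3.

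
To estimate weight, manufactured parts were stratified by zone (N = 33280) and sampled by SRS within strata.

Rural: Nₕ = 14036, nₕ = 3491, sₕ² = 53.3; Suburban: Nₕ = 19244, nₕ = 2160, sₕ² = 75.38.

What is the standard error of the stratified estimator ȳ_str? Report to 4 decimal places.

Var(ȳ_str) = Σₕ Wₕ²(1 − fₕ)sₕ²/nₕ with Wₕ = Nₕ/N, N = 33280.
Rural: Wₕ = 0.42175481; term = 0.42175481²·(1 − 0.24871758)·53.3/3491 = 0.0020403312.
Suburban: Wₕ = 0.57824519; term = 0.57824519²·(1 − 0.11224278)·75.38/2160 = 0.010359067.
Sum = 0.012399398.
SE = √(0.012399398) = 0.1114.

0.1114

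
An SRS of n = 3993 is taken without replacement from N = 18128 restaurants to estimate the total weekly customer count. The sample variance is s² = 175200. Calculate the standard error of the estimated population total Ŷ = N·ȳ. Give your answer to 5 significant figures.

Var(Ŷ) = N²·Var(ȳ) = N²·(1 − n/N)·s²/n.
f = 3993/18128 = 0.22026699; Var(ȳ) = 0.77973301·175200/3993 = 34.212177.
Var(Ŷ) = 18128² · 34.212177 = 1.1242956 × 10^10.
SE(Ŷ) = √(1.1242956 × 10^10) = 106030.

106030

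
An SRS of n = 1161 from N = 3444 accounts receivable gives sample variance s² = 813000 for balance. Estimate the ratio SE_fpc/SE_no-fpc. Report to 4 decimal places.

f = n/N = 1161/3444 = 0.33710801.
SE_no-fpc = √(s²/n) = 26.462396; SE_fpc = √((1−f)s²/n) = 21.545201.
Ratio = √(1−f) = 0.81418179.

0.8142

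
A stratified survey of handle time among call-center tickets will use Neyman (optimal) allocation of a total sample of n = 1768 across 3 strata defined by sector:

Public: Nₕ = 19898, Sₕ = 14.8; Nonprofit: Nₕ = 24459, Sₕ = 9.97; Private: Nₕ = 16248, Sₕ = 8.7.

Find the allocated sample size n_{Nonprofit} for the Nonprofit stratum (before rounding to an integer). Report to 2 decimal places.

Neyman allocation: nₕ = n·NₕSₕ / Σⱼ NⱼSⱼ.
Σ NⱼSⱼ = 19898·14.8 + 24459·9.97 + 16248·8.7 = 679704.23.
n_{Nonprofit} = 1768·24459·9.97 / 679704.23 = 634.30.

634.30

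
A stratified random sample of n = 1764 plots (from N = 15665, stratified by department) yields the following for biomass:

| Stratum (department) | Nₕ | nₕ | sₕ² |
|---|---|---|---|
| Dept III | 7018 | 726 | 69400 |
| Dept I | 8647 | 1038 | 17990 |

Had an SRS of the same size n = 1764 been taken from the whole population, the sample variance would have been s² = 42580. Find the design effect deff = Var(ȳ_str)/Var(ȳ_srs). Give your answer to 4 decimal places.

Var(ȳ_str) = Σ Wₕ²(1−fₕ)sₕ²/nₕ with Wₕ = Nₕ/15665:
  Dept III: (7018/15665)²·(1−726/7018)·69400/726 = 17.201413
  Dept I: (8647/15665)²·(1−1038/8647)·17990/1038 = 4.6469292
  → Var(ȳ_str) = 21.848342.
Var(ȳ_srs) = (1 − 1764/15665)·42580/1764 = 21.42016.
deff = 21.848342 / 21.42016 = 1.0200.

1.0200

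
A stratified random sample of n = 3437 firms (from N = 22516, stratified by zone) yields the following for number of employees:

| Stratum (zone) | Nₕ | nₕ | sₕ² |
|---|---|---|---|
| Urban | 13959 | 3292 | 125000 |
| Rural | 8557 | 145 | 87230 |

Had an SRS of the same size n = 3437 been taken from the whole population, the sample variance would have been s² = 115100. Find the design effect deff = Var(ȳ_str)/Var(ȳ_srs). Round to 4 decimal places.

3.4031

Var(ȳ_str) = Σ Wₕ²(1−fₕ)sₕ²/nₕ with Wₕ = Nₕ/22516:
  Urban: (13959/22516)²·(1−3292/13959)·125000/3292 = 11.152297
  Rural: (8557/22516)²·(1−145/8557)·87230/145 = 85.415401
  → Var(ȳ_str) = 96.567698.
Var(ȳ_srs) = (1 − 3437/22516)·115100/3437 = 28.376587.
deff = 96.567698 / 28.376587 = 3.4031.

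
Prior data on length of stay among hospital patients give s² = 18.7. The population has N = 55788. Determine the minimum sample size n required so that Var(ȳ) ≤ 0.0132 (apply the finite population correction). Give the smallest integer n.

1382

Without fpc, n₀ = s²/D = 18.7/0.0132 = 1416.6667.
With fpc, (1 − n/N)·s²/n ≤ D requires n ≥ n₀/(1 + n₀/N) = 1416.6667/(1 + 1416.6667/55788) = 1381.5831.
Rounding up, n = 1382.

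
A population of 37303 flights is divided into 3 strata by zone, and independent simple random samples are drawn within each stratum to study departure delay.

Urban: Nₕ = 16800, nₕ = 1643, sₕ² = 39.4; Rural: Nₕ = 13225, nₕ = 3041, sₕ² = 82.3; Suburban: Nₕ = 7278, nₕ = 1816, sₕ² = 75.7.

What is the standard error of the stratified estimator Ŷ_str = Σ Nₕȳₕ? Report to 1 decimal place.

3377.6

Var(Ŷ_str) = Σₕ Nₕ²(1 − fₕ)sₕ²/nₕ.
Urban: 16800²·(1 − 1643/16800)·39.4/1643 = 6.1063429 × 10^6.
Rural: 13225²·(1 − 3041/13225)·82.3/3041 = 3.6449996 × 10^6.
Suburban: 7278²·(1 − 1816/7278)·75.7/1816 = 1.6570812 × 10^6.
Sum = 1.1408424 × 10^7.
SE = √(1.1408424 × 10^7) = 3377.6.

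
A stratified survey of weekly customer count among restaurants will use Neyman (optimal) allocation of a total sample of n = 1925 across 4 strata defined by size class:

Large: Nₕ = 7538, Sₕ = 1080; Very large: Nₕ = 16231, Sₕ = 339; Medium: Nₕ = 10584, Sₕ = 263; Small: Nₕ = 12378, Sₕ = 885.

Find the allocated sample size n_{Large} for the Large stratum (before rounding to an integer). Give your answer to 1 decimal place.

Neyman allocation: nₕ = n·NₕSₕ / Σⱼ NⱼSⱼ.
Σ NⱼSⱼ = 7538·1080 + 16231·339 + 10584·263 + 12378·885 = 2.7381471 × 10^7.
n_{Large} = 1925·7538·1080 / (2.7381471 × 10^7) = 572.3.

572.3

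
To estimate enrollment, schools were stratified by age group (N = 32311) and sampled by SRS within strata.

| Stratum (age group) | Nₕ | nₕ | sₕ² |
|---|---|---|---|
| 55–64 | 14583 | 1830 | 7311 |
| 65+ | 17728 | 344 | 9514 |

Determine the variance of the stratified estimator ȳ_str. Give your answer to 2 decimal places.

8.88

Var(ȳ_str) = Σₕ Wₕ²(1 − fₕ)sₕ²/nₕ with Wₕ = Nₕ/N, N = 32311.
55–64: Wₕ = 0.45133236; term = 0.45133236²·(1 − 0.12548858)·7311/1830 = 0.71167897.
65+: Wₕ = 0.54866764; term = 0.54866764²·(1 − 0.01940433)·9514/344 = 8.1641949.
Sum = 8.8758739.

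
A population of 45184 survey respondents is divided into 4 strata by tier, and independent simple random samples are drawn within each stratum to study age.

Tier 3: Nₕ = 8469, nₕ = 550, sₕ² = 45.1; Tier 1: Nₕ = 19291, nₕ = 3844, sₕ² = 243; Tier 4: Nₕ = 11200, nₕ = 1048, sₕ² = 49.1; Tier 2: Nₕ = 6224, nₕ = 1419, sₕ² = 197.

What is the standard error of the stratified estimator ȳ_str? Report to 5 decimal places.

0.12870

Var(ȳ_str) = Σₕ Wₕ²(1 − fₕ)sₕ²/nₕ with Wₕ = Nₕ/N, N = 45184.
Tier 3: Wₕ = 0.18743360; term = 0.18743360²·(1 − 0.06494273)·45.1/550 = 0.0026936861.
Tier 1: Wₕ = 0.42694317; term = 0.42694317²·(1 − 0.19926391)·243/3844 = 0.0092268282.
Tier 4: Wₕ = 0.24787535; term = 0.24787535²·(1 − 0.09357143)·49.1/1048 = 0.0026092788.
Tier 2: Wₕ = 0.13774788; term = 0.13774788²·(1 − 0.22798843)·197/1419 = 0.0020336558.
Sum = 0.016563449.
SE = √(0.016563449) = 0.12870.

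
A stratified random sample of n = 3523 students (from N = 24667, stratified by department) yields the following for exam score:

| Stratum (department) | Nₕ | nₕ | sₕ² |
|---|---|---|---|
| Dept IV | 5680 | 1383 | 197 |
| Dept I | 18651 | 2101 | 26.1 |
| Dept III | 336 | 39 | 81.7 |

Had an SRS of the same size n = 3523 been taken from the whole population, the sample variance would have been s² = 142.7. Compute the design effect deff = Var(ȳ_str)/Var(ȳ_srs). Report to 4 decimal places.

0.3560

Var(ȳ_str) = Σ Wₕ²(1−fₕ)sₕ²/nₕ with Wₕ = Nₕ/24667:
  Dept IV: (5680/24667)²·(1−1383/5680)·197/1383 = 0.0057138004
  Dept I: (18651/24667)²·(1−2101/18651)·26.1/2101 = 0.0063020509
  Dept III: (336/24667)²·(1−39/336)·81.7/39 = 3.4357417 × 10^-4
  → Var(ȳ_str) = 0.012359425.
Var(ȳ_srs) = (1 − 3523/24667)·142.7/3523 = 0.034720194.
deff = 0.012359425 / 0.034720194 = 0.3560.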